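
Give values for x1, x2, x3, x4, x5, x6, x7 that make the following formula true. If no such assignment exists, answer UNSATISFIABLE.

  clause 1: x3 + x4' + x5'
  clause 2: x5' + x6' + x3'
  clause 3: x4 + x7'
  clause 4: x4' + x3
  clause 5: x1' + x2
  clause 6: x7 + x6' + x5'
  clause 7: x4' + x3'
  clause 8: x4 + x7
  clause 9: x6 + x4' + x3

UNSATISFIABLE

Branch on x4: set x4 = 1.
The clause (x3) is unit, so x3 = 1.
Now (x3') is unsatisfied and unit — conflict.
So x4 must be the other value — set x4 = 0.
The clause (x7') is unit, so x7 = 0.
Now (x7) is unsatisfied and unit — conflict.
Neither x4 = 1 nor x4 = 0 works.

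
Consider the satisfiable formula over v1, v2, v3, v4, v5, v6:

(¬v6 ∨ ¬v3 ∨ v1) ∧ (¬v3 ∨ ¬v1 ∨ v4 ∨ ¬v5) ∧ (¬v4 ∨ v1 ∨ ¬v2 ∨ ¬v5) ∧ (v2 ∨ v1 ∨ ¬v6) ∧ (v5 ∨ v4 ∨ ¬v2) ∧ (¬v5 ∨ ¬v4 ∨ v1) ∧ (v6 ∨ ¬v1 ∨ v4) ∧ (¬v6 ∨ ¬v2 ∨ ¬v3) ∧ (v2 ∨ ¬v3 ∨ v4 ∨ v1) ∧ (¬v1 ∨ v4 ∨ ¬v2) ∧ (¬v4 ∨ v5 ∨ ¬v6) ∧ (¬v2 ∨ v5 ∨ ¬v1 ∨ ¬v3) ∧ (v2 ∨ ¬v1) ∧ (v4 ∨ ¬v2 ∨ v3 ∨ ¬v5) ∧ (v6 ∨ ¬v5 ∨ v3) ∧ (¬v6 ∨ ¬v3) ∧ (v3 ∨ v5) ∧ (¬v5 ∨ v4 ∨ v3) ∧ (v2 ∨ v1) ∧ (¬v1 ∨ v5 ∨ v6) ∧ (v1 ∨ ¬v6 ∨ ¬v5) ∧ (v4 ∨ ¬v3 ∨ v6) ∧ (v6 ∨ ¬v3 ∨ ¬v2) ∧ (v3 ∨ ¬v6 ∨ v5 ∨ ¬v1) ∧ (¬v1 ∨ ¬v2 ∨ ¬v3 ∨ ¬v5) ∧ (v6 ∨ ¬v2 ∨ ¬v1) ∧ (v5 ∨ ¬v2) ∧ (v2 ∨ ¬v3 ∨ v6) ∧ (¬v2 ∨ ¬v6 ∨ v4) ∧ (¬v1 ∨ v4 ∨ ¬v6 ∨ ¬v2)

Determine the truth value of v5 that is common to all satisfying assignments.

Suppose v5 = False.
(v3) alone gives v3 = True.
(¬v6) alone gives v6 = False.
(¬v1) alone gives v1 = False.
(v2) alone gives v2 = True.
That conflicts with the unit clause (¬v2).
So every satisfying assignment has v5 = True.

True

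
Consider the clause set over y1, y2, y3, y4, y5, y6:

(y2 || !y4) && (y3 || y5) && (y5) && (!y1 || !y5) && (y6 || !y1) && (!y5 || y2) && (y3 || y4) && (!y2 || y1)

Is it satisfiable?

Unsatisfiable

The clause (y5) is unit, so y5 = true.
The clause (!y1) is unit, so y1 = false.
The clause (y2) is unit, so y2 = true.
That conflicts with the unit clause (!y2).
No assignment satisfies every clause.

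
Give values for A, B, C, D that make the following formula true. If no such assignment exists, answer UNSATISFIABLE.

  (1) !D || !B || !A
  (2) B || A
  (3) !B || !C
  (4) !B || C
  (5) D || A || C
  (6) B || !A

Case B = true:
The clause (!C) is unit, so C = false.
But (C) is also a unit clause — contradiction.
That branch fails; take B = false instead.
The clause (A) is unit, so A = true.
But (!A) is also a unit clause — contradiction.
Either choice for B ends in contradiction.

UNSATISFIABLE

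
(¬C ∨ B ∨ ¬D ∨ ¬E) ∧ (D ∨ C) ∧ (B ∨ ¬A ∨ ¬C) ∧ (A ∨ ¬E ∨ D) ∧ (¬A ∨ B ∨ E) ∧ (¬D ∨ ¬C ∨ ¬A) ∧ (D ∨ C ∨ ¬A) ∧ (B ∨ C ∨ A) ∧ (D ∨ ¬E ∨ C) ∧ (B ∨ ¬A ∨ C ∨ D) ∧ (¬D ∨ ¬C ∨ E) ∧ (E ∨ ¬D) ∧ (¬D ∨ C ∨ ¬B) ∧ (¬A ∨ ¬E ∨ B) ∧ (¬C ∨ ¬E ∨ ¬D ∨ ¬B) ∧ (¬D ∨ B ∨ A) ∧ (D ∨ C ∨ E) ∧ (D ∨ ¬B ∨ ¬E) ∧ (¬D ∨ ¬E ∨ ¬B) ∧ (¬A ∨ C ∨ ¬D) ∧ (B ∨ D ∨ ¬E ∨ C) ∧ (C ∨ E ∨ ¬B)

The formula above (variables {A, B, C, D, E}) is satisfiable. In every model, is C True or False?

True

Suppose C = False.
From the singleton clause (D), D = True.
From the singleton clause (E), E = True.
From the singleton clause (¬B), B = False.
From the singleton clause (A), A = True.
But (¬A) is also a unit clause — contradiction.
So every satisfying assignment has C = True.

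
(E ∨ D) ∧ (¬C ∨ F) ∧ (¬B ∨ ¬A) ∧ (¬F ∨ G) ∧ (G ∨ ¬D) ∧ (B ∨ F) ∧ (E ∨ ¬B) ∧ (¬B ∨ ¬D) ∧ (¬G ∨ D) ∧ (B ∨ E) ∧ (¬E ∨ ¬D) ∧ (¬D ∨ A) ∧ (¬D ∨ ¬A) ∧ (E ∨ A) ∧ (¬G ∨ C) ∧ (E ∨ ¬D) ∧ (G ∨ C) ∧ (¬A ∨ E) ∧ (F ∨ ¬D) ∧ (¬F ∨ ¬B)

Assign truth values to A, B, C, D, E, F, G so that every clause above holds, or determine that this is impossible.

UNSATISFIABLE

Branch on E: set E = True.
(¬D) alone gives D = False.
(¬G) alone gives G = False.
(¬F) alone gives F = False.
(¬C) alone gives C = False.
That conflicts with the unit clause (C).
Backtrack on E: now try E = False.
(D) alone gives D = True.
That conflicts with the unit clause (¬D).
Neither E = True nor E = False works.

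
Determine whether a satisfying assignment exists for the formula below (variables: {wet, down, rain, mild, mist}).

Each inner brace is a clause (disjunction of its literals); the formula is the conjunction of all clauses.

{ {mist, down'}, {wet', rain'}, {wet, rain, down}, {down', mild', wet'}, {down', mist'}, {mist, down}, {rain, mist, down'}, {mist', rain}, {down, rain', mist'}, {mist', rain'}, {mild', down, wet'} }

Try mist = 1.
The clause (down') is unit, so down = 0.
The clause (rain) is unit, so rain = 1.
But (rain') is also a unit clause — contradiction.
Backtrack on mist: now try mist = 0.
The clause (down') is unit, so down = 0.
But (down) is also a unit clause — contradiction.
Either choice for mist ends in contradiction.
No assignment satisfies every clause.

No, unsatisfiable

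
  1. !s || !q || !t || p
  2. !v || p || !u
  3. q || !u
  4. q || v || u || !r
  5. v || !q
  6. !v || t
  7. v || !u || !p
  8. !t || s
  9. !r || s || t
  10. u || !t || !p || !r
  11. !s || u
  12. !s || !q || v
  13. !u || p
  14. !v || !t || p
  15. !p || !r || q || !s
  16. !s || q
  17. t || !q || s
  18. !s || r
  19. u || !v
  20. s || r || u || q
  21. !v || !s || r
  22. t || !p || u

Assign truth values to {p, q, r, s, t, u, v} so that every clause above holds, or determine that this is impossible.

Branch on q: set q = true.
(v) alone gives v = true.
(t) alone gives t = true.
(s) alone gives s = true.
(p) alone gives p = true.
(u) alone gives u = true.
(r) alone gives r = true.
Every clause now holds.

p ↦ true, q ↦ true, r ↦ true, s ↦ true, t ↦ true, u ↦ true, v ↦ true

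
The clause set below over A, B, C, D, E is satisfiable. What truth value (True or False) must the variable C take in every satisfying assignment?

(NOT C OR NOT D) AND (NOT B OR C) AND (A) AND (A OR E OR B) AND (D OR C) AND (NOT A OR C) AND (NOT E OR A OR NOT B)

True

Suppose C = false.
(NOT B) alone gives B = false.
(A) alone gives A = true.
That conflicts with the unit clause (NOT A).
So every satisfying assignment has C = True.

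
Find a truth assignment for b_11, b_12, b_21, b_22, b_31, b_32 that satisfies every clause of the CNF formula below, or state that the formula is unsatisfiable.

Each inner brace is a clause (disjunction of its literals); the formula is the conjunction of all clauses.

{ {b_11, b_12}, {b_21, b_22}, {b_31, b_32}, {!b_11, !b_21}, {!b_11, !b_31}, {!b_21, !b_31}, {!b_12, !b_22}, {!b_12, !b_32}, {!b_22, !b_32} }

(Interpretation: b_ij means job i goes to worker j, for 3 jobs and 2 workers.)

Case b_11 = true:
(!b_21) alone gives b_21 = false.
(b_22) alone gives b_22 = true.
(!b_31) alone gives b_31 = false.
(b_32) alone gives b_32 = true.
Now (!b_32) is unsatisfied and unit — conflict.
So b_11 must be the other value — set b_11 = false.
(b_12) alone gives b_12 = true.
(!b_22) alone gives b_22 = false.
(b_21) alone gives b_21 = true.
(!b_31) alone gives b_31 = false.
(b_32) alone gives b_32 = true.
Now (!b_32) is unsatisfied and unit — conflict.
Neither b_11 = true nor b_11 = false works.

UNSATISFIABLE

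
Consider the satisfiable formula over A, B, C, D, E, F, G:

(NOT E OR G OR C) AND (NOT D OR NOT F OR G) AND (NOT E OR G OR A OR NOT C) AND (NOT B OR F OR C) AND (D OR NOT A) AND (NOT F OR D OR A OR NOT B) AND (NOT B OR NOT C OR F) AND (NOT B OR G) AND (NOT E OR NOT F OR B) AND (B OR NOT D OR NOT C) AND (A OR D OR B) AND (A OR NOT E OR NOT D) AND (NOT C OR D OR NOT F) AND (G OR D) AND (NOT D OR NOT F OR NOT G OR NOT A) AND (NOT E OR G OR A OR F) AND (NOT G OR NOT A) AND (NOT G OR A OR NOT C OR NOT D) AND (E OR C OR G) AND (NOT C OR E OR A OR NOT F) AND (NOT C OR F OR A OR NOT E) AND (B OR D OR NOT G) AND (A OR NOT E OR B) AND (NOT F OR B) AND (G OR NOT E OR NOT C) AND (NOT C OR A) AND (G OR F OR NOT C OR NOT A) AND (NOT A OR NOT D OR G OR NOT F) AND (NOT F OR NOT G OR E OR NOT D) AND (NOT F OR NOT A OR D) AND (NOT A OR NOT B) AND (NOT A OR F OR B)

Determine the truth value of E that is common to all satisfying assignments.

Suppose E = true.
Branch on G: set G = true.
Unit clause (NOT A) forces A = false.
Unit clause (NOT D) forces D = false.
Unit clause (B) forces B = true.
Unit clause (NOT F) forces F = false.
Unit clause (C) forces C = true.
Now (NOT C) is unsatisfied and unit — conflict.
That branch fails; take G = false instead.
Unit clause (C) forces C = true.
Now (NOT C) is unsatisfied and unit — conflict.
Both values of G lead to a conflict.
So every satisfying assignment has E = False.

False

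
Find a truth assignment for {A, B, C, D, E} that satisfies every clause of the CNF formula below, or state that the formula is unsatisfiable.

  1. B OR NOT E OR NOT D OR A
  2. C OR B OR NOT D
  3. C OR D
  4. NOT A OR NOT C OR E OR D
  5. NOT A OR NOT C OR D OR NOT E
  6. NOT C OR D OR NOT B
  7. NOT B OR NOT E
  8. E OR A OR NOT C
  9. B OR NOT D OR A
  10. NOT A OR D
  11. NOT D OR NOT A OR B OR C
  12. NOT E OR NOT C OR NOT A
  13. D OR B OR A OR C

Branch on C: set C = false.
The clause (D) is unit, so D = true.
The clause (B) is unit, so B = true.
The clause (NOT E) is unit, so E = false.
No clause remains; A is free.

A: true,  B: true,  C: false,  D: true,  E: false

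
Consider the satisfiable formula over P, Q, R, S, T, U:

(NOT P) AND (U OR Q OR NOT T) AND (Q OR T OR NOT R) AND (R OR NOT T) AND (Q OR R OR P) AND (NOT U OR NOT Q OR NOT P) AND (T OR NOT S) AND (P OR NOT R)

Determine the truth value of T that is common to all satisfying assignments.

False

Suppose T = true.
From the singleton clause (NOT P), P = false.
From the singleton clause (R), R = true.
Now (NOT R) is unsatisfied and unit — conflict.
So every satisfying assignment has T = False.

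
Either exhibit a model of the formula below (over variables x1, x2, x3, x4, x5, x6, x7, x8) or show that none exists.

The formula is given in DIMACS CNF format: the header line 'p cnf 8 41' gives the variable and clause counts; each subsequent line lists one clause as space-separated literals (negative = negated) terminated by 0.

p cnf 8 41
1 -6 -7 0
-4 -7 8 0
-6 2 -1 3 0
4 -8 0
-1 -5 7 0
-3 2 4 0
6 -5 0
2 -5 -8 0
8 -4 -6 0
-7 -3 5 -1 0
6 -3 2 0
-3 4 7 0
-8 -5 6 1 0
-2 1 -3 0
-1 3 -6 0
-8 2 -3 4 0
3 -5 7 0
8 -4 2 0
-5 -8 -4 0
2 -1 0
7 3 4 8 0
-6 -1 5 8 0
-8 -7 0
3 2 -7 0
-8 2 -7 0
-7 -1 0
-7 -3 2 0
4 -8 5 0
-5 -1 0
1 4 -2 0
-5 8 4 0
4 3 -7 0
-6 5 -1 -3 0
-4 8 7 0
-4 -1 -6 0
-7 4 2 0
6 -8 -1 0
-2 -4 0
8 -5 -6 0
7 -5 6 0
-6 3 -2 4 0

x1: False,  x2: False,  x3: False,  x4: True,  x5: False,  x6: False,  x7: False,  x8: True

Branch on x4: set x4 = True.
Unit clause (¬x2) forces x2 = False.
Unit clause (x8) forces x8 = True.
Unit clause (¬x5) forces x5 = False.
Unit clause (¬x1) forces x1 = False.
Unit clause (¬x7) forces x7 = False.
Branch on x6: set x6 = False.
Unit clause (¬x3) forces x3 = False.
All clauses are satisfied.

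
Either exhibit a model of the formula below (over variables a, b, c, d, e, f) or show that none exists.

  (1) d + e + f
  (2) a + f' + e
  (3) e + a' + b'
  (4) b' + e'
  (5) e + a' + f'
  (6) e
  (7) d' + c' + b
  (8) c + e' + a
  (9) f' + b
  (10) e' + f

(e) alone gives e = 1.
(b') alone gives b = 0.
(f') alone gives f = 0.
That conflicts with the unit clause (f).

UNSATISFIABLE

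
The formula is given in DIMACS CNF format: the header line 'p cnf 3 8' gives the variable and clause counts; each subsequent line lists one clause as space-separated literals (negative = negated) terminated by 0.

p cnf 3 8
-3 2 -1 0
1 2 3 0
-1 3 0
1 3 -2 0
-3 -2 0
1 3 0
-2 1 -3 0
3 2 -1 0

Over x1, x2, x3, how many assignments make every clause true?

1

There are 2^3 = 8 truth assignments over (x1, x2, x3).
Check each against the 8 clauses (columns in the order x1, x2, x3):
  F F F  ✗ fails (x1 ∨ x2 ∨ x3)
  F F T  ✓ satisfies all
  F T F  ✗ fails (x1 ∨ x3 ∨ ¬x2)
  F T T  ✗ fails (¬x3 ∨ ¬x2)
  T F F  ✗ fails (¬x1 ∨ x3)
  T F T  ✗ fails (¬x3 ∨ x2 ∨ ¬x1)
  T T F  ✗ fails (¬x1 ∨ x3)
  T T T  ✗ fails (¬x3 ∨ ¬x2)
1 of the 8 rows is a model.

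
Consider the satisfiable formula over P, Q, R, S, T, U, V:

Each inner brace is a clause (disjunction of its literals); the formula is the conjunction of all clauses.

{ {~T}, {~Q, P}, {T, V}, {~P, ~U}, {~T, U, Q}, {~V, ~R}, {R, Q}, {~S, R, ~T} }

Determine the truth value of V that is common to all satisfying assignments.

True

Suppose V = 0.
Unit clause (~T) forces T = 0.
That conflicts with the unit clause (T).
So every satisfying assignment has V = True.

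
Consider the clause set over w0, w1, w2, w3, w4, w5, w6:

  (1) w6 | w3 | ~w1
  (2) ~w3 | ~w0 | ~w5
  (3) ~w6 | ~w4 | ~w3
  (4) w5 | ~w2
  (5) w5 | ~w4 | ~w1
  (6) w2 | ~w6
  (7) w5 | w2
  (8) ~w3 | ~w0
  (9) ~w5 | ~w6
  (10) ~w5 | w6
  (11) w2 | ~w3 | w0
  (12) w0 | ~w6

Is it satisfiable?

Unsatisfiable

Branch on w5: set w5 = 1.
(~w6) alone gives w6 = 0.
Now (w6) is unsatisfied and unit — conflict.
That branch fails; take w5 = 0 instead.
(~w2) alone gives w2 = 0.
Now (w2) is unsatisfied and unit — conflict.
Both values of w5 lead to a conflict.
No assignment satisfies every clause.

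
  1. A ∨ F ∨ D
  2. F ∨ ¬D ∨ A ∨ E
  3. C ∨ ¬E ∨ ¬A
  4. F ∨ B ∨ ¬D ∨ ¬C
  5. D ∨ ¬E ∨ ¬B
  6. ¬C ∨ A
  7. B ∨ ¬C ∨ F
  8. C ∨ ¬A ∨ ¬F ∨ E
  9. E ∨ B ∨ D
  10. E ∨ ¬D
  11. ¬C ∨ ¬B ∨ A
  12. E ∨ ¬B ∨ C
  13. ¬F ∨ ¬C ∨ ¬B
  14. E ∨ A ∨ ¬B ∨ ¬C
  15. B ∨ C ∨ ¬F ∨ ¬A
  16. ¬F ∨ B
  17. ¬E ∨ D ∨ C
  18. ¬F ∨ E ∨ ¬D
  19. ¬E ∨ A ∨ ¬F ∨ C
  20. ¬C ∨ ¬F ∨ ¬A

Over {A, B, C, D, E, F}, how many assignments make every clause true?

There are 2^6 = 64 truth assignments over (A, B, C, D, E, F).
Split on D. With D = True, the clauses containing D are satisfied and ¬D drops from the rest; 3 of the 2^5 = 32 assignments to the other variables satisfy what remains.
With D = False, by the same count on the reduced clause set, 1 assignment works.
(One model: A=F, B=F, C=F, D=T, E=T, F=F.)
Total: 3 + 1 = 4.

4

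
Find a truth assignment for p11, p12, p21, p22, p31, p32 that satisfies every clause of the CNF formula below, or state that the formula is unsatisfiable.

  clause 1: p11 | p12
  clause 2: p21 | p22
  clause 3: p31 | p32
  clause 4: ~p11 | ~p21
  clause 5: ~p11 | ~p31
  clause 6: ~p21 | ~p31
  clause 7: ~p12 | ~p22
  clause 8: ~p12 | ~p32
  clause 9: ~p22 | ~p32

Branch on p11: set p11 = 1.
The clause (~p21) is unit, so p21 = 0.
The clause (p22) is unit, so p22 = 1.
The clause (~p31) is unit, so p31 = 0.
The clause (p32) is unit, so p32 = 1.
But (~p32) is also a unit clause — contradiction.
So p11 must be the other value — set p11 = 0.
The clause (p12) is unit, so p12 = 1.
The clause (~p22) is unit, so p22 = 0.
The clause (p21) is unit, so p21 = 1.
The clause (~p31) is unit, so p31 = 0.
The clause (p32) is unit, so p32 = 1.
But (~p32) is also a unit clause — contradiction.
Both values of p11 lead to a conflict.

UNSATISFIABLE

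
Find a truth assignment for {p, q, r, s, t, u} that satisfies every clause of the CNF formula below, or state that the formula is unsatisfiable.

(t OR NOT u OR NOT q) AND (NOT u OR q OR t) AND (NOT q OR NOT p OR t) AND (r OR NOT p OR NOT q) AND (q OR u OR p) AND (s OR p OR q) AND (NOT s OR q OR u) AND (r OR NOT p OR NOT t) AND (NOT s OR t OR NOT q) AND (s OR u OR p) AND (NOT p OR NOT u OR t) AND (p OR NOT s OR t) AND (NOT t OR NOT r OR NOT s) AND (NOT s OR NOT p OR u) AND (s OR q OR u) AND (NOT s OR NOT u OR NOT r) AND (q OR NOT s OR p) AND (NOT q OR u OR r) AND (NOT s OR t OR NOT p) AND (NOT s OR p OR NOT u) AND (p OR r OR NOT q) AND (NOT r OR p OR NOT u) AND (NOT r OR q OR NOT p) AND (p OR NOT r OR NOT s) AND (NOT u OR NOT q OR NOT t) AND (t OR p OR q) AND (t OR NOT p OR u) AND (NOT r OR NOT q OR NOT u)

Case t = true:
Case r = true:
From the singleton clause (NOT s), s = false.
Case p = true:
From the singleton clause (q), q = true.
From the singleton clause (NOT u), u = false.
This assignment satisfies each clause.

p=true, q=true, r=true, s=false, t=true, u=false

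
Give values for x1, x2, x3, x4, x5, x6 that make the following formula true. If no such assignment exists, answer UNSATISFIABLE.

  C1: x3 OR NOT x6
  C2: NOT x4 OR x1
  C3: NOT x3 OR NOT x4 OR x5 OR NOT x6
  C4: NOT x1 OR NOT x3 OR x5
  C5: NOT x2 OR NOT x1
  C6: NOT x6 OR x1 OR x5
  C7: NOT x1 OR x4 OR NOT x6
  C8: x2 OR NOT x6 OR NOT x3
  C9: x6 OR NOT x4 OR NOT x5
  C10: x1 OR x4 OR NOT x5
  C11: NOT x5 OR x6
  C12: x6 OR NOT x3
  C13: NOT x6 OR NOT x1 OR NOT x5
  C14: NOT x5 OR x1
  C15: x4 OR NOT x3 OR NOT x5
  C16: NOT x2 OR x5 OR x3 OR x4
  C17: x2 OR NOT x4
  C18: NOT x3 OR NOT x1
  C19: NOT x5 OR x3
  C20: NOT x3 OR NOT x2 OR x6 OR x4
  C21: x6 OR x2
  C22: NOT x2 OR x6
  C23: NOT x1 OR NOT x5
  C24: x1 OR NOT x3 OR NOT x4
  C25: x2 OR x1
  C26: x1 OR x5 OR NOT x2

Try x3 = true.
From the singleton clause (x6), x6 = true.
From the singleton clause (x2), x2 = true.
From the singleton clause (NOT x1), x1 = false.
From the singleton clause (NOT x4), x4 = false.
From the singleton clause (x5), x5 = true.
That conflicts with the unit clause (NOT x5).
That branch fails; take x3 = false instead.
From the singleton clause (NOT x6), x6 = false.
From the singleton clause (NOT x5), x5 = false.
From the singleton clause (x2), x2 = true.
That conflicts with the unit clause (NOT x2).
Neither x3 = true nor x3 = false works.

UNSATISFIABLE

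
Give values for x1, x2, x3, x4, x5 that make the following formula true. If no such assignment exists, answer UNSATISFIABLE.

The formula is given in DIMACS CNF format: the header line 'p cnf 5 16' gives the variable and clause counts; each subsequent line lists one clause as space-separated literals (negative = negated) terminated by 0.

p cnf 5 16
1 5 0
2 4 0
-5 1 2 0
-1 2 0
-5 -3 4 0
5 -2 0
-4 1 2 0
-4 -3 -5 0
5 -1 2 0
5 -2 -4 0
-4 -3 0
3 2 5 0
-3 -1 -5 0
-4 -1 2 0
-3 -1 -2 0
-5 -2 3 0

UNSATISFIABLE

Suppose x1 = True.
The clause (x2) is unit, so x2 = True.
The clause (x5) is unit, so x5 = True.
The clause (¬x3) is unit, so x3 = False.
That conflicts with the unit clause (x3).
So x1 must be the other value — set x1 = False.
The clause (x5) is unit, so x5 = True.
The clause (x2) is unit, so x2 = True.
The clause (x3) is unit, so x3 = True.
The clause (x4) is unit, so x4 = True.
That conflicts with the unit clause (¬x4).
Either choice for x1 ends in contradiction.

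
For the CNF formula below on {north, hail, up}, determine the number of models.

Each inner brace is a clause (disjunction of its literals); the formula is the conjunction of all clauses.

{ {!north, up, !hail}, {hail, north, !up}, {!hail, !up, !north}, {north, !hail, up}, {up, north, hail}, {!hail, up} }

3

There are 2^3 = 8 truth assignments over (north, hail, up).
Split on hail. With hail = true, the clauses containing hail are satisfied and !hail drops from the rest; 1 of the 2^2 = 4 assignments to the other variables satisfy what remains.
With hail = false, by the same count on the reduced clause set, 2 assignments work.
Total: 1 + 2 = 3.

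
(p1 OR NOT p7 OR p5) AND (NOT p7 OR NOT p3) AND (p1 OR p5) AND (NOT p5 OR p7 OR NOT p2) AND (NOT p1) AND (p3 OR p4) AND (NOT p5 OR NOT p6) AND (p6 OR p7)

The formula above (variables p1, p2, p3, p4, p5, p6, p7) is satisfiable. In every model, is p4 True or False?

True

Suppose p4 = false.
Unit clause (NOT p1) forces p1 = false.
Unit clause (p5) forces p5 = true.
Unit clause (p3) forces p3 = true.
Unit clause (NOT p7) forces p7 = false.
Unit clause (NOT p2) forces p2 = false.
Unit clause (NOT p6) forces p6 = false.
Now (p6) is unsatisfied and unit — conflict.
So every satisfying assignment has p4 = True.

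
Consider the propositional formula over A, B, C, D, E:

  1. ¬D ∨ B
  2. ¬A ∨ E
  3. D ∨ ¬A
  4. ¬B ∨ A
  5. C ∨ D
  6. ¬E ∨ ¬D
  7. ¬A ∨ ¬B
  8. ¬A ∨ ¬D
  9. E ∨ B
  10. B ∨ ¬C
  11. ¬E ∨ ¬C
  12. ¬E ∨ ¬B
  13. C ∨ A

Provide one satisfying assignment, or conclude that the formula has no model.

Suppose D = False.
From the singleton clause (¬A), A = False.
From the singleton clause (¬B), B = False.
From the singleton clause (C), C = True.
But (¬C) is also a unit clause — contradiction.
So D must be the other value — set D = True.
From the singleton clause (B), B = True.
From the singleton clause (A), A = True.
But (¬A) is also a unit clause — contradiction.
Either choice for D ends in contradiction.

UNSATISFIABLE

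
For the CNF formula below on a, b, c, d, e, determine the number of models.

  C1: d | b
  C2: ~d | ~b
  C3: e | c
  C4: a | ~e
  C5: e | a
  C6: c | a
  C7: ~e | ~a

There are 2^5 = 32 truth assignments over (a, b, c, d, e).
Split on d. With d = 1, the clauses containing d are satisfied and ~d drops from the rest; 1 of the 2^4 = 16 assignments to the other variables satisfy what remains.
With d = 0, by the same count on the reduced clause set, 1 assignment works.
Total: 1 + 1 = 2.

2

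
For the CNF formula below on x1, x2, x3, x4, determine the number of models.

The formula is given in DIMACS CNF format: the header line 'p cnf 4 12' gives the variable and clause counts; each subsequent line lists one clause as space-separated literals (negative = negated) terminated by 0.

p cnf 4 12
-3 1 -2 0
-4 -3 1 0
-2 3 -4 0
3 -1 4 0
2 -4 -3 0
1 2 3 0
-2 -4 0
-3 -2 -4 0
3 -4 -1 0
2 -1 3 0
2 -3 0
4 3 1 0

1

There are 2^4 = 16 truth assignments over (x1, x2, x3, x4).
Split on x1. With x1 = True, the clauses containing x1 are satisfied and ¬x1 drops from the rest; 1 of the 2^3 = 8 assignments to the other variables satisfy what remains.
With x1 = False, by the same count on the reduced clause set, 0 assignments work.
(One model: x1=T, x2=T, x3=T, x4=F.)
Total: 1 + 0 = 1.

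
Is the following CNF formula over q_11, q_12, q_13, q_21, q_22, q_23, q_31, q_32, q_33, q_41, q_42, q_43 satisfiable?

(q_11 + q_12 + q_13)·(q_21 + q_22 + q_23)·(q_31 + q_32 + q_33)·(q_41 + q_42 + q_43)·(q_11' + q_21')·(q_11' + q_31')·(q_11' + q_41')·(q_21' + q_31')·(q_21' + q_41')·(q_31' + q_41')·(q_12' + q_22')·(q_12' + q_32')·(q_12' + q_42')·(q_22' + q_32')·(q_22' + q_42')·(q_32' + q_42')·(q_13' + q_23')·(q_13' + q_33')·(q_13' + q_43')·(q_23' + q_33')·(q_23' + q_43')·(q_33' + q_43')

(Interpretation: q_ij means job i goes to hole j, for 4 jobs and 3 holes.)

Unsatisfiable

Try q_11 = 0.
Try q_12 = 1.
From the singleton clause (q_22'), q_22 = 0.
From the singleton clause (q_32'), q_32 = 0.
From the singleton clause (q_42'), q_42 = 0.
Try q_21 = 1.
From the singleton clause (q_31'), q_31 = 0.
From the singleton clause (q_33), q_33 = 1.
From the singleton clause (q_41'), q_41 = 0.
From the singleton clause (q_43), q_43 = 1.
But (q_43') is also a unit clause — contradiction.
So q_21 must be the other value — set q_21 = 0.
From the singleton clause (q_23), q_23 = 1.
From the singleton clause (q_13'), q_13 = 0.
From the singleton clause (q_33'), q_33 = 0.
From the singleton clause (q_31), q_31 = 1.
From the singleton clause (q_41'), q_41 = 0.
From the singleton clause (q_43), q_43 = 1.
But (q_43') is also a unit clause — contradiction.
Both values of q_21 lead to a conflict.
So q_12 must be the other value — set q_12 = 0.
From the singleton clause (q_13), q_13 = 1.
From the singleton clause (q_23'), q_23 = 0.
From the singleton clause (q_33'), q_33 = 0.
From the singleton clause (q_43'), q_43 = 0.
Try q_21 = 1.
From the singleton clause (q_31'), q_31 = 0.
From the singleton clause (q_32), q_32 = 1.
From the singleton clause (q_41'), q_41 = 0.
From the singleton clause (q_42), q_42 = 1.
But (q_42') is also a unit clause — contradiction.
So q_21 must be the other value — set q_21 = 0.
From the singleton clause (q_22), q_22 = 1.
From the singleton clause (q_32'), q_32 = 0.
From the singleton clause (q_31), q_31 = 1.
From the singleton clause (q_41'), q_41 = 0.
From the singleton clause (q_42), q_42 = 1.
But (q_42') is also a unit clause — contradiction.
Both values of q_21 lead to a conflict.
Both values of q_12 lead to a conflict.
So q_11 must be the other value — set q_11 = 1.
From the singleton clause (q_21'), q_21 = 0.
From the singleton clause (q_31'), q_31 = 0.
From the singleton clause (q_41'), q_41 = 0.
Try q_22 = 1.
From the singleton clause (q_12'), q_12 = 0.
From the singleton clause (q_32'), q_32 = 0.
From the singleton clause (q_33), q_33 = 1.
From the singleton clause (q_42'), q_42 = 0.
From the singleton clause (q_43), q_43 = 1.
But (q_43') is also a unit clause — contradiction.
So q_22 must be the other value — set q_22 = 0.
From the singleton clause (q_23), q_23 = 1.
From the singleton clause (q_13'), q_13 = 0.
From the singleton clause (q_33'), q_33 = 0.
From the singleton clause (q_32), q_32 = 1.
From the singleton clause (q_12'), q_12 = 0.
From the singleton clause (q_42'), q_42 = 0.
From the singleton clause (q_43), q_43 = 1.
But (q_43') is also a unit clause — contradiction.
Both values of q_22 lead to a conflict.
Both values of q_11 lead to a conflict.
No assignment satisfies every clause.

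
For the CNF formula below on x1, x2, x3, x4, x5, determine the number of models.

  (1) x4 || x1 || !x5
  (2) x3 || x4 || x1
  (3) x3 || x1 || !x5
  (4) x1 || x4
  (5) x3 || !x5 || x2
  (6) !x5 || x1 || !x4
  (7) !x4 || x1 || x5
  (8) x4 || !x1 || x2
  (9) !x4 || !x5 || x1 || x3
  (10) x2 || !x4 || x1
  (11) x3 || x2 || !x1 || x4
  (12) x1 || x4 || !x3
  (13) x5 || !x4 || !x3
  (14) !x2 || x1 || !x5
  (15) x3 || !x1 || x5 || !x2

There are 2^5 = 32 truth assignments over (x1, x2, x3, x4, x5).
Split on x3. With x3 = true, the clauses containing x3 are satisfied and !x3 drops from the rest; 4 of the 2^4 = 16 assignments to the other variables satisfy what remains.
With x3 = false, by the same count on the reduced clause set, 3 assignments work.
Total: 4 + 3 = 7.

7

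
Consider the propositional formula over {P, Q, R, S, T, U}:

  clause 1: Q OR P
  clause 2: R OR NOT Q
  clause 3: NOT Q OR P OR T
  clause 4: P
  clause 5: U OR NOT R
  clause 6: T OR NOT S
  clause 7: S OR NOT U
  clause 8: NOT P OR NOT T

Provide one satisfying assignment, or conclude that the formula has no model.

From the singleton clause (P), P = true.
From the singleton clause (NOT T), T = false.
From the singleton clause (NOT S), S = false.
From the singleton clause (NOT U), U = false.
From the singleton clause (NOT R), R = false.
From the singleton clause (NOT Q), Q = false.
Every clause now holds.

P ↦ true; Q ↦ false; R ↦ false; S ↦ false; T ↦ false; U ↦ false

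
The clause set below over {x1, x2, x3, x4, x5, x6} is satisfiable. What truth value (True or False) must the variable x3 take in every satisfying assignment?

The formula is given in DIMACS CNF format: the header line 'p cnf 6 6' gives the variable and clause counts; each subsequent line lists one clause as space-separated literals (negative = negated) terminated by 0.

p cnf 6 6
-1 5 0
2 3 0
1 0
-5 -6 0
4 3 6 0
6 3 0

True

Suppose x3 = False.
Unit clause (x2) forces x2 = True.
Unit clause (x1) forces x1 = True.
Unit clause (x5) forces x5 = True.
Unit clause (¬x6) forces x6 = False.
Now (x6) is unsatisfied and unit — conflict.
So every satisfying assignment has x3 = True.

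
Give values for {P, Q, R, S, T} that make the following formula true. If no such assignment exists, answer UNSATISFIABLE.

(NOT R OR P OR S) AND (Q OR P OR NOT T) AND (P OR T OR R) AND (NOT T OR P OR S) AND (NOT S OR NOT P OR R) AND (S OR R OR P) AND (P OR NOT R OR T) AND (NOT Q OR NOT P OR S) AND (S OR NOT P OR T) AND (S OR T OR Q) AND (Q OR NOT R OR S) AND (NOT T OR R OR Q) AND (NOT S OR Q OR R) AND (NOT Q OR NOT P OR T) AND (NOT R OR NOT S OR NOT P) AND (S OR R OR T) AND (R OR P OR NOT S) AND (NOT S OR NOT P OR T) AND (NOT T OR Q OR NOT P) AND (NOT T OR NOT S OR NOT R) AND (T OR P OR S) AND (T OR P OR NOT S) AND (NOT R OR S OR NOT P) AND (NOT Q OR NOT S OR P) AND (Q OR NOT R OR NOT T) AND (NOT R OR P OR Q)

Case R = false:
Case P = true:
From the singleton clause (NOT S), S = false.
From the singleton clause (NOT Q), Q = false.
From the singleton clause (T), T = true.
But (NOT T) is also a unit clause — contradiction.
That branch fails; take P = false instead.
From the singleton clause (T), T = true.
From the singleton clause (Q), Q = true.
From the singleton clause (S), S = true.
But (NOT S) is also a unit clause — contradiction.
Either choice for P ends in contradiction.
That branch fails; take R = true instead.
Case P = true:
From the singleton clause (NOT S), S = false.
But (S) is also a unit clause — contradiction.
That branch fails; take P = false instead.
From the singleton clause (S), S = true.
From the singleton clause (T), T = true.
But (NOT T) is also a unit clause — contradiction.
Either choice for P ends in contradiction.
Either choice for R ends in contradiction.

UNSATISFIABLE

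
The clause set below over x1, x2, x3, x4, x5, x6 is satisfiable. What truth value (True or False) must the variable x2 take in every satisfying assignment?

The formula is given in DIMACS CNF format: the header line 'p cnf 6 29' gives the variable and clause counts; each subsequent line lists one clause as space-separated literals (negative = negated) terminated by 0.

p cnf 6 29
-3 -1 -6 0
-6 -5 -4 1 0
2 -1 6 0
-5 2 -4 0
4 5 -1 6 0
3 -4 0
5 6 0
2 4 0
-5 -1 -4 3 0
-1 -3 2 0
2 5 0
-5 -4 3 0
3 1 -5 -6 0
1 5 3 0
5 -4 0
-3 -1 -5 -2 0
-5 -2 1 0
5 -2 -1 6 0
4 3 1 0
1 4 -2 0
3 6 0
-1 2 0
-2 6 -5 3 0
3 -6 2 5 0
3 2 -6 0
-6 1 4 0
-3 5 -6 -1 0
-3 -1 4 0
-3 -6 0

Suppose x2 = False.
Unit clause (x4) forces x4 = True.
Unit clause (¬x5) forces x5 = False.
That conflicts with the unit clause (x5).
So every satisfying assignment has x2 = True.

True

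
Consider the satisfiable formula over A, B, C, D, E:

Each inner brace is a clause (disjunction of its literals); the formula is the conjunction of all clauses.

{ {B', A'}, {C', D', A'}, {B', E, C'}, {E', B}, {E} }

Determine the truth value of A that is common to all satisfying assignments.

Suppose A = 1.
Unit clause (B') forces B = 0.
Unit clause (E') forces E = 0.
That conflicts with the unit clause (E).
So every satisfying assignment has A = False.

False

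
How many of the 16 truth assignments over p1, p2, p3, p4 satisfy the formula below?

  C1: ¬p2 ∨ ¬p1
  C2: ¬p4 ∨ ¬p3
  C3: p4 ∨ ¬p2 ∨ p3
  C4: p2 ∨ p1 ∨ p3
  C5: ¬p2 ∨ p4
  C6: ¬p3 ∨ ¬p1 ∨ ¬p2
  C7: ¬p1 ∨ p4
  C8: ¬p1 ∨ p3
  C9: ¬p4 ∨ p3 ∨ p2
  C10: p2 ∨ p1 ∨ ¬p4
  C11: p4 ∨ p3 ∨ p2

There are 2^4 = 16 truth assignments over (p1, p2, p3, p4).
Check each against the 11 clauses (columns in the order p1, p2, p3, p4):
  F F F F  ✗ fails (p2 ∨ p1 ∨ p3)
  F F F T  ✗ fails (p2 ∨ p1 ∨ p3)
  F F T F  ✓ satisfies all
  F F T T  ✗ fails (¬p4 ∨ ¬p3)
  F T F F  ✗ fails (p4 ∨ ¬p2 ∨ p3)
  F T F T  ✓ satisfies all
  F T T F  ✗ fails (¬p2 ∨ p4)
  F T T T  ✗ fails (¬p4 ∨ ¬p3)
  T F F F  ✗ fails (¬p1 ∨ p4)
  T F F T  ✗ fails (¬p1 ∨ p3)
  T F T F  ✗ fails (¬p1 ∨ p4)
  T F T T  ✗ fails (¬p4 ∨ ¬p3)
  T T F F  ✗ fails (¬p2 ∨ ¬p1)
  T T F T  ✗ fails (¬p2 ∨ ¬p1)
  T T T F  ✗ fails (¬p2 ∨ ¬p1)
  T T T T  ✗ fails (¬p2 ∨ ¬p1)
2 of the 16 rows are models.

2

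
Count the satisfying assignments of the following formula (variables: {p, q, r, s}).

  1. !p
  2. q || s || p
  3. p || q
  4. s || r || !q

3

There are 2^4 = 16 truth assignments over (p, q, r, s).
Split on p. With p = true, the clauses containing p are satisfied and !p drops from the rest; 0 of the 2^3 = 8 assignments to the other variables satisfy what remains.
With p = false, by the same count on the reduced clause set, 3 assignments work.
(One model: p=F, q=T, r=F, s=T.)
Total: 0 + 3 = 3.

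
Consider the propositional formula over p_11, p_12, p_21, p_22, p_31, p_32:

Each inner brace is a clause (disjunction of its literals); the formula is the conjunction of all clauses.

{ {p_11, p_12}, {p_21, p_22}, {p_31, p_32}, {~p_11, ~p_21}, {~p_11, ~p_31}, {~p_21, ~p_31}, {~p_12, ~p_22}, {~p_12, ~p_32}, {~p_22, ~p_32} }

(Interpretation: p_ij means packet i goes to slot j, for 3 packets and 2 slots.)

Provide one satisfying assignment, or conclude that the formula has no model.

Case p_11 = 1:
(~p_21) alone gives p_21 = 0.
(p_22) alone gives p_22 = 1.
(~p_31) alone gives p_31 = 0.
(p_32) alone gives p_32 = 1.
Now (~p_32) is unsatisfied and unit — conflict.
Backtrack on p_11: now try p_11 = 0.
(p_12) alone gives p_12 = 1.
(~p_22) alone gives p_22 = 0.
(p_21) alone gives p_21 = 1.
(~p_31) alone gives p_31 = 0.
(p_32) alone gives p_32 = 1.
Now (~p_32) is unsatisfied and unit — conflict.
Either choice for p_11 ends in contradiction.

UNSATISFIABLE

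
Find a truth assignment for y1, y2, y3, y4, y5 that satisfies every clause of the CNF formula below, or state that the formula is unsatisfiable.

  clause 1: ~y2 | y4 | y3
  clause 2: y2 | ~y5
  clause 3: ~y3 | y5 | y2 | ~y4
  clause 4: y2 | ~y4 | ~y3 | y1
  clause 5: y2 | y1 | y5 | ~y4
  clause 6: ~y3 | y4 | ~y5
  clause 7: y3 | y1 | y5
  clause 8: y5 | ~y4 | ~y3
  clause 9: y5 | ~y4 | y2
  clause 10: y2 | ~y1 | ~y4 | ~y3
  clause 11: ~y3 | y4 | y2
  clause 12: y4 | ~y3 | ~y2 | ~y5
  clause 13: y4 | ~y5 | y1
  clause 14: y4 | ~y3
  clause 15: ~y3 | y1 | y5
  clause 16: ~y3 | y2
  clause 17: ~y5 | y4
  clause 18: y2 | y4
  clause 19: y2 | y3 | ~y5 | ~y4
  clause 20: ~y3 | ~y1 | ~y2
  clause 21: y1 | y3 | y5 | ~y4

Case y2 = 1:
Case y4 = 1:
Case y5 = 0:
Unit clause (~y3) forces y3 = 0.
Unit clause (y1) forces y1 = 1.
Every clause now holds.

y1: 1, y2: 1, y3: 0, y4: 1, y5: 0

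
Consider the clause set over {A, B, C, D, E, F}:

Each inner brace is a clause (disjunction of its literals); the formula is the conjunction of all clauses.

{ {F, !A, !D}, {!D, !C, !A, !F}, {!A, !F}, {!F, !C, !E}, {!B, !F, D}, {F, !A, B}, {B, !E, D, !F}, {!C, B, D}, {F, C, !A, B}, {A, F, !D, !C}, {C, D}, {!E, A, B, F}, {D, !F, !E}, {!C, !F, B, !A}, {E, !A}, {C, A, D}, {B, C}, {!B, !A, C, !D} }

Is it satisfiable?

Branch on A: set A = false.
Branch on C: set C = true.
Branch on F: set F = true.
Unit clause (!E) forces E = false.
Branch on B: set B = false.
Unit clause (D) forces D = true.
Every clause now holds.
A satisfying assignment: A=false, B=false, C=true, D=true, E=false, F=true.

Yes, satisfiable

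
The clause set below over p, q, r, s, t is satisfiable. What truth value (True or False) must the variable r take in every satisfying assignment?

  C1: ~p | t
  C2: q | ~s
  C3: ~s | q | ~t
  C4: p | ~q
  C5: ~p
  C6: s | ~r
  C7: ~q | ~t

Suppose r = 1.
Unit clause (~p) forces p = 0.
Unit clause (~q) forces q = 0.
Unit clause (~s) forces s = 0.
That conflicts with the unit clause (s).
So every satisfying assignment has r = False.

False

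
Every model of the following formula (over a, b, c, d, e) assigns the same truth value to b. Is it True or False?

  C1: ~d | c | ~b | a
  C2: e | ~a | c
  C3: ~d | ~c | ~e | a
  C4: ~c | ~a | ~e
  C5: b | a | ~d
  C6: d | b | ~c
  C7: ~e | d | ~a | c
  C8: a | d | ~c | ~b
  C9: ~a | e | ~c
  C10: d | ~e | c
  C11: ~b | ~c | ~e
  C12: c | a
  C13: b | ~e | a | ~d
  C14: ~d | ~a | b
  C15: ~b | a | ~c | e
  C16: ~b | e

True

Suppose b = 0.
Branch on a: set a = 1.
The clause (~d) is unit, so d = 0.
The clause (~c) is unit, so c = 0.
The clause (e) is unit, so e = 1.
That conflicts with the unit clause (~e).
That branch fails; take a = 0 instead.
The clause (~d) is unit, so d = 0.
The clause (~c) is unit, so c = 0.
That conflicts with the unit clause (c).
Both values of a lead to a conflict.
So every satisfying assignment has b = True.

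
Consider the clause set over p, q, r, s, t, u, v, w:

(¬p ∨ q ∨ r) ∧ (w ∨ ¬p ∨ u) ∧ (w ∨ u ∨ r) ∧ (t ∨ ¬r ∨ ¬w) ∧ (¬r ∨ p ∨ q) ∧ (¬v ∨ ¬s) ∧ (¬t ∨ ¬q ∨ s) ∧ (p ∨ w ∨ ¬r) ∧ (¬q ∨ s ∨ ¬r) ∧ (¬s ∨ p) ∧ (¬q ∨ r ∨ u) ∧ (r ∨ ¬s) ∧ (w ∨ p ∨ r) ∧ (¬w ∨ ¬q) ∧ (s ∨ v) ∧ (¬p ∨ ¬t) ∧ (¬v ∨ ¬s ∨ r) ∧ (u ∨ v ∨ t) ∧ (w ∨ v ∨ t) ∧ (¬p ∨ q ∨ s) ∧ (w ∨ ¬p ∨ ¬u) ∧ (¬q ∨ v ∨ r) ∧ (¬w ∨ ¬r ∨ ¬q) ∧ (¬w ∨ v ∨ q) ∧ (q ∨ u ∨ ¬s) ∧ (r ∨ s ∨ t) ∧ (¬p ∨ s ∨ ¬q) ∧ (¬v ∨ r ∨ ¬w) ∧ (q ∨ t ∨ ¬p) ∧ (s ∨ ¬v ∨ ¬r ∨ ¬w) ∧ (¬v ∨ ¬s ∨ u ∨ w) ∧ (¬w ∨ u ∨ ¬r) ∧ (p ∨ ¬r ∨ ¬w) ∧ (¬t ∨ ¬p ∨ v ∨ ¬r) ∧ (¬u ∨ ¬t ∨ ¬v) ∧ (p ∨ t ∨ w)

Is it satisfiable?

Suppose v = False.
The clause (s) is unit, so s = True.
The clause (p) is unit, so p = True.
The clause (r) is unit, so r = True.
The clause (¬t) is unit, so t = False.
The clause (¬w) is unit, so w = False.
Now (w) is unsatisfied and unit — conflict.
Undo v and try v = True.
The clause (¬s) is unit, so s = False.
Suppose t = False.
The clause (r) is unit, so r = True.
The clause (¬w) is unit, so w = False.
The clause (p) is unit, so p = True.
The clause (u) is unit, so u = True.
Now (¬u) is unsatisfied and unit — conflict.
Undo t and try t = True.
The clause (¬q) is unit, so q = False.
The clause (¬p) is unit, so p = False.
The clause (¬r) is unit, so r = False.
The clause (w) is unit, so w = True.
Now (¬w) is unsatisfied and unit — conflict.
Both values of t lead to a conflict.
Both values of v lead to a conflict.
No assignment satisfies every clause.

No, unsatisfiable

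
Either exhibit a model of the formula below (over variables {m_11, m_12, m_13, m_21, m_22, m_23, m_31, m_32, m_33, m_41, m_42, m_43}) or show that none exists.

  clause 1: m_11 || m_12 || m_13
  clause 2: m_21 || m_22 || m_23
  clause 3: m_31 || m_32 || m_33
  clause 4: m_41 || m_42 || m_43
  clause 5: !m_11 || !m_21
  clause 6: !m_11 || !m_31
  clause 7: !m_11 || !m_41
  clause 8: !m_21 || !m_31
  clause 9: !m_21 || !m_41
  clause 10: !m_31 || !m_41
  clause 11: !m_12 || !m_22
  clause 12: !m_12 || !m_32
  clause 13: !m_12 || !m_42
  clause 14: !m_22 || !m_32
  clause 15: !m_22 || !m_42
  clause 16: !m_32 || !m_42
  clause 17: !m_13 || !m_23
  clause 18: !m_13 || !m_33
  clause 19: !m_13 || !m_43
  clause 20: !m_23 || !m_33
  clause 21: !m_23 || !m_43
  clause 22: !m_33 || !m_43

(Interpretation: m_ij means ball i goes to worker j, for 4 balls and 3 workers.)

Branch on m_11: set m_11 = false.
Branch on m_12: set m_12 = true.
The clause (!m_22) is unit, so m_22 = false.
The clause (!m_32) is unit, so m_32 = false.
The clause (!m_42) is unit, so m_42 = false.
Branch on m_21: set m_21 = true.
The clause (!m_31) is unit, so m_31 = false.
The clause (m_33) is unit, so m_33 = true.
The clause (!m_41) is unit, so m_41 = false.
The clause (m_43) is unit, so m_43 = true.
But (!m_43) is also a unit clause — contradiction.
Undo m_21 and try m_21 = false.
The clause (m_23) is unit, so m_23 = true.
The clause (!m_13) is unit, so m_13 = false.
The clause (!m_33) is unit, so m_33 = false.
The clause (m_31) is unit, so m_31 = true.
The clause (!m_41) is unit, so m_41 = false.
The clause (m_43) is unit, so m_43 = true.
But (!m_43) is also a unit clause — contradiction.
Both values of m_21 lead to a conflict.
Undo m_12 and try m_12 = false.
The clause (m_13) is unit, so m_13 = true.
The clause (!m_23) is unit, so m_23 = false.
The clause (!m_33) is unit, so m_33 = false.
The clause (!m_43) is unit, so m_43 = false.
Branch on m_21: set m_21 = true.
The clause (!m_31) is unit, so m_31 = false.
The clause (m_32) is unit, so m_32 = true.
The clause (!m_41) is unit, so m_41 = false.
The clause (m_42) is unit, so m_42 = true.
But (!m_42) is also a unit clause — contradiction.
Undo m_21 and try m_21 = false.
The clause (m_22) is unit, so m_22 = true.
The clause (!m_32) is unit, so m_32 = false.
The clause (m_31) is unit, so m_31 = true.
The clause (!m_41) is unit, so m_41 = false.
The clause (m_42) is unit, so m_42 = true.
But (!m_42) is also a unit clause — contradiction.
Both values of m_21 lead to a conflict.
Both values of m_12 lead to a conflict.
Undo m_11 and try m_11 = true.
The clause (!m_21) is unit, so m_21 = false.
The clause (!m_31) is unit, so m_31 = false.
The clause (!m_41) is unit, so m_41 = false.
Branch on m_22: set m_22 = true.
The clause (!m_12) is unit, so m_12 = false.
The clause (!m_32) is unit, so m_32 = false.
The clause (m_33) is unit, so m_33 = true.
The clause (!m_42) is unit, so m_42 = false.
The clause (m_43) is unit, so m_43 = true.
But (!m_43) is also a unit clause — contradiction.
Undo m_22 and try m_22 = false.
The clause (m_23) is unit, so m_23 = true.
The clause (!m_13) is unit, so m_13 = false.
The clause (!m_33) is unit, so m_33 = false.
The clause (m_32) is unit, so m_32 = true.
The clause (!m_12) is unit, so m_12 = false.
The clause (!m_42) is unit, so m_42 = false.
The clause (m_43) is unit, so m_43 = true.
But (!m_43) is also a unit clause — contradiction.
Both values of m_22 lead to a conflict.
Both values of m_11 lead to a conflict.

UNSATISFIABLE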